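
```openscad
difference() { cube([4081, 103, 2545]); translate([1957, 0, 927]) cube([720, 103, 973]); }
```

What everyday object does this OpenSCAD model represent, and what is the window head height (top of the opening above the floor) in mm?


A wall with a window opening. The window head height is 1900 mm.

A wall with a rectangular opening subtracted — a window. Sill at z = 927, opening 973 mm tall, so the head is at 927 + 973 = 1900 mm.


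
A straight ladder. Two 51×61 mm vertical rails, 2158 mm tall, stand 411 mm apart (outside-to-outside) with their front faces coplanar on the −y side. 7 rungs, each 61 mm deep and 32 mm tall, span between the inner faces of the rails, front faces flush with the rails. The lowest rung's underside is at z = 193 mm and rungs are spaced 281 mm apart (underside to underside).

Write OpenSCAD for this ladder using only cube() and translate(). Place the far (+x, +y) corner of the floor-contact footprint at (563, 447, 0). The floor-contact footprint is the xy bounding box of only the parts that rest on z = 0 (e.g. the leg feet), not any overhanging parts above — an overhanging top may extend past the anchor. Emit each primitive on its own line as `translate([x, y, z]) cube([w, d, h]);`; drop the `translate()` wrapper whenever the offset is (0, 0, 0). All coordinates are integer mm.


// rung span = 411 - 2*51 = 309
// rung[k] z = 193 + k*281
translate([152, 386, 0]) cube([51, 61, 2158]);
translate([512, 386, 0]) cube([51, 61, 2158]);
translate([203, 386, 193]) cube([309, 61, 32]);
translate([203, 386, 474]) cube([309, 61, 32]);
translate([203, 386, 755]) cube([309, 61, 32]);
translate([203, 386, 1036]) cube([309, 61, 32]);
translate([203, 386, 1317]) cube([309, 61, 32]);
translate([203, 386, 1598]) cube([309, 61, 32]);
translate([203, 386, 1879]) cube([309, 61, 32]);


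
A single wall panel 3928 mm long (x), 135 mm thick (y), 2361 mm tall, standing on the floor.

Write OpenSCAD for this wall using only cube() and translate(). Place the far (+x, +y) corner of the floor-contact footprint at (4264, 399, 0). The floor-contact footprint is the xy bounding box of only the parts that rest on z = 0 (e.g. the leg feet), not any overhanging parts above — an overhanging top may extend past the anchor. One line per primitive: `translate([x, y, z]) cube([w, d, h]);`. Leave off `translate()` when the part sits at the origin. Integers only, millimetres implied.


translate([336, 264, 0]) cube([3928, 135, 2361]);


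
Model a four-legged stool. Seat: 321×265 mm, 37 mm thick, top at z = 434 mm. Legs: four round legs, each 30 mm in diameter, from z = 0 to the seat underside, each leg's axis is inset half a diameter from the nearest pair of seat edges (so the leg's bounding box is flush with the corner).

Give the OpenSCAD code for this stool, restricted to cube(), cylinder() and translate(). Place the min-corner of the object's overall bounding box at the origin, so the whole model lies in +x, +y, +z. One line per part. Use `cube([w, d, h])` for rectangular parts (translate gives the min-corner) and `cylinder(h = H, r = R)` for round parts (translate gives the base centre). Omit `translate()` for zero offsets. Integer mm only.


translate([0, 0, 397]) cube([321, 265, 37]);
translate([15, 15, 0]) cylinder(h = 397, r = 15);
translate([306, 15, 0]) cylinder(h = 397, r = 15);
translate([15, 250, 0]) cylinder(h = 397, r = 15);
translate([306, 250, 0]) cylinder(h = 397, r = 15);


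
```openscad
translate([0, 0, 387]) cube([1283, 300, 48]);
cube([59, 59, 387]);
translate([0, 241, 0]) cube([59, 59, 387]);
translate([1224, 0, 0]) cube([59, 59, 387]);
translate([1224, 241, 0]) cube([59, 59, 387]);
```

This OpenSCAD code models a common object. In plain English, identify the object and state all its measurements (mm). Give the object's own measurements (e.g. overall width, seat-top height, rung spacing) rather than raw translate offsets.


A bench: a 1283×300 mm seat slab, 48 mm thick, top at z = 435 mm, on four 59×59 mm square legs flush with the seat corners and standing on z = 0.


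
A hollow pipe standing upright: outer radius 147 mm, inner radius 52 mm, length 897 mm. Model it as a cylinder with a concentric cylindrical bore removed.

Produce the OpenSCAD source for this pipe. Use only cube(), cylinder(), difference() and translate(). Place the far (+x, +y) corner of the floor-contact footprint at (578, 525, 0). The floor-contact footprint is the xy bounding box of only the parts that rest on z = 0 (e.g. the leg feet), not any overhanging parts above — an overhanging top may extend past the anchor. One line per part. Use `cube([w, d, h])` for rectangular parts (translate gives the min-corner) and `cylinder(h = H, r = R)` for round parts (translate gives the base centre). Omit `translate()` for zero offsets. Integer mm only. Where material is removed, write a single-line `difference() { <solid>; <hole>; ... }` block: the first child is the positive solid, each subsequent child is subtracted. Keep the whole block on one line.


difference() { translate([431, 378, 0]) cylinder(h = 897, r = 147); translate([431, 378, 0]) cylinder(h = 897, r = 52); }


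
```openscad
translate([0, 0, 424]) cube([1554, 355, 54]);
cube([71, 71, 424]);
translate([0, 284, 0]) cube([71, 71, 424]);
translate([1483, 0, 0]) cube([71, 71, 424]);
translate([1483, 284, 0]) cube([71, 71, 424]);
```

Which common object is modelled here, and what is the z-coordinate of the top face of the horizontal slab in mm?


A bench. The seat-top height is 478 mm.

A long slab on four corner posts — a bench. The slab sits at z = 424 with thickness 54, so the top is 424 + 54 = 478 mm.


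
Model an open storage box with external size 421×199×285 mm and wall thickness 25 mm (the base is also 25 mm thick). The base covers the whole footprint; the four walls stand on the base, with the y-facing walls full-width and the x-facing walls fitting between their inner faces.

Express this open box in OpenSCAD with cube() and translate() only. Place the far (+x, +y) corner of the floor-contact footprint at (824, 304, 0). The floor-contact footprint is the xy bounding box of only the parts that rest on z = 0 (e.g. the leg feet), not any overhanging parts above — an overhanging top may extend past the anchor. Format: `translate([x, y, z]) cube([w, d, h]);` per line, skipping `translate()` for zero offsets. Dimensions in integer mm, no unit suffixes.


translate([403, 105, 0]) cube([421, 199, 25]);
translate([403, 105, 25]) cube([421, 25, 260]);
translate([403, 279, 25]) cube([421, 25, 260]);
translate([403, 130, 25]) cube([25, 149, 260]);
translate([799, 130, 25]) cube([25, 149, 260]);


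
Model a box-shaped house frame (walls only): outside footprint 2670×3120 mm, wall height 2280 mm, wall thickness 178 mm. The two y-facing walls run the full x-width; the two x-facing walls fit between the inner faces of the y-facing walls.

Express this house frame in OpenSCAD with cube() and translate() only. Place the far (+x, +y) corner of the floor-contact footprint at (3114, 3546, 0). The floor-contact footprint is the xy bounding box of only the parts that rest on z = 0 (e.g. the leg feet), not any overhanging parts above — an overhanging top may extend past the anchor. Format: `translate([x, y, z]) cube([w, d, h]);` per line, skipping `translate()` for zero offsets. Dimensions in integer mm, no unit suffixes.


translate([444, 426, 0]) cube([2670, 178, 2280]);
translate([444, 3368, 0]) cube([2670, 178, 2280]);
translate([444, 604, 0]) cube([178, 2764, 2280]);
translate([2936, 604, 0]) cube([178, 2764, 2280]);


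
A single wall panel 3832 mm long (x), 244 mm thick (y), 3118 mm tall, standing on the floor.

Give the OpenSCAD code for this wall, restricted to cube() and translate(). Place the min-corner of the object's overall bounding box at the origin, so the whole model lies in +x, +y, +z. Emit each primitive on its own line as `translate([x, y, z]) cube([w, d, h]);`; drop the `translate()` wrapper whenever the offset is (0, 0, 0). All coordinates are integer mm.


cube([3832, 244, 3118]);


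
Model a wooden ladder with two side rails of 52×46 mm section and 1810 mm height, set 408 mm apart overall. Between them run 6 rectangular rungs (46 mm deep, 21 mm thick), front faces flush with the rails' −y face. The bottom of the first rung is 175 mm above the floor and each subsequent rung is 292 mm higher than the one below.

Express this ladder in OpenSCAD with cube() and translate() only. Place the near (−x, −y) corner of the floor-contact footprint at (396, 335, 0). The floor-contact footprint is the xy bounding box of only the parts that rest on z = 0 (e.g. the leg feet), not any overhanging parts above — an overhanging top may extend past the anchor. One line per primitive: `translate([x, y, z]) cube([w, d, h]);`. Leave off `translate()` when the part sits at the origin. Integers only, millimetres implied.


translate([396, 335, 0]) cube([52, 46, 1810]);
translate([752, 335, 0]) cube([52, 46, 1810]);
translate([448, 335, 175]) cube([304, 46, 21]);
translate([448, 335, 467]) cube([304, 46, 21]);
translate([448, 335, 759]) cube([304, 46, 21]);
translate([448, 335, 1051]) cube([304, 46, 21]);
translate([448, 335, 1343]) cube([304, 46, 21]);
translate([448, 335, 1635]) cube([304, 46, 21]);


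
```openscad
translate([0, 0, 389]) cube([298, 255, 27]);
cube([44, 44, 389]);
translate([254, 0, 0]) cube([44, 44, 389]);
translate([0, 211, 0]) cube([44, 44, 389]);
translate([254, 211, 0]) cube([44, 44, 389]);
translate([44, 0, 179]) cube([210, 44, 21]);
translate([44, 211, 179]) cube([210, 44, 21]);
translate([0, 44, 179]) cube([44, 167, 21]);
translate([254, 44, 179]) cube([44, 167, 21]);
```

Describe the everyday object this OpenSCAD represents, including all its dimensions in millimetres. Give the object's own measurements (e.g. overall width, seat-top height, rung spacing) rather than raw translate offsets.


A four-legged stool. The seat is a 298×255×27 mm slab whose top surface is at z = 416 mm; four square legs, each 44×44 mm in cross-section, run from the floor (z = 0) to the underside of the seat, each flush with a corner of the seat. Four stretchers, 44 mm wide and 21 mm tall, connect adjacent legs with their undersides at z = 179 mm, each running between the inner faces of the legs it joins and aligned with the legs' outer faces on the other axis.


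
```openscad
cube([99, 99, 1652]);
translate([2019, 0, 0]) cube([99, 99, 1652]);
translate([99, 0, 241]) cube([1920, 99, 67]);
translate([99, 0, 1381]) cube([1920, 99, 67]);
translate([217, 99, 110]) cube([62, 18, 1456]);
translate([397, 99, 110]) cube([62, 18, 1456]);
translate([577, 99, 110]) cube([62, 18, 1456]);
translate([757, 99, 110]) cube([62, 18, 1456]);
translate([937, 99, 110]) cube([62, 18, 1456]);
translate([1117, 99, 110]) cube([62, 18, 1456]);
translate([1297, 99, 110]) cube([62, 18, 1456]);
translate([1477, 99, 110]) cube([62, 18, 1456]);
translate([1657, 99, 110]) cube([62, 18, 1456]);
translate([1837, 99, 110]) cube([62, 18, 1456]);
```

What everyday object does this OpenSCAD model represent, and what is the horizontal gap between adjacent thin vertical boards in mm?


A fence section. The picket gap is 118 mm.

Two posts, two rails, 10 pickets — a fence section. Span 1920 mm holds 10 pickets of 62 mm with 11 equal gaps: ⌊(1920 − 10·62) / 11⌋ = 118 mm.


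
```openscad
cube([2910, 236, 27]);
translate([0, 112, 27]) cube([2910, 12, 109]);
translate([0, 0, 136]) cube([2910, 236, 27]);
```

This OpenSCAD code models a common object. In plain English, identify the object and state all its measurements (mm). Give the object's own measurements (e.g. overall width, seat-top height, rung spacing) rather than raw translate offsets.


An I-beam lying along x, 2910 mm long. Overall section height 163 mm. Two flanges 236 mm wide (y) and 27 mm thick, one on the floor and one at the top; a web 12 mm thick runs between them, centred on the flange width.


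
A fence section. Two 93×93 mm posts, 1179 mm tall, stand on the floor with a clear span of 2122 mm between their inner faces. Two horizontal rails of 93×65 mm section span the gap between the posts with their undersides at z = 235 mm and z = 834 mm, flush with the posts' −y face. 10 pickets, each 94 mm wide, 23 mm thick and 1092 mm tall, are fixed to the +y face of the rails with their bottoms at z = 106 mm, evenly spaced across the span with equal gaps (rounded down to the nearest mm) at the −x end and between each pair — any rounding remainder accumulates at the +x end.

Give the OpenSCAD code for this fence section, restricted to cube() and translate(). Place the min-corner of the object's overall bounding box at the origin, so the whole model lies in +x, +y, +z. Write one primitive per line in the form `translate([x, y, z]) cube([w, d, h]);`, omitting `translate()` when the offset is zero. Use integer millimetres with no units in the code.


cube([93, 93, 1179]);
translate([2215, 0, 0]) cube([93, 93, 1179]);
translate([93, 0, 235]) cube([2122, 93, 65]);
translate([93, 0, 834]) cube([2122, 93, 65]);
translate([200, 93, 106]) cube([94, 23, 1092]);
translate([401, 93, 106]) cube([94, 23, 1092]);
translate([602, 93, 106]) cube([94, 23, 1092]);
translate([803, 93, 106]) cube([94, 23, 1092]);
translate([1004, 93, 106]) cube([94, 23, 1092]);
translate([1205, 93, 106]) cube([94, 23, 1092]);
translate([1406, 93, 106]) cube([94, 23, 1092]);
translate([1607, 93, 106]) cube([94, 23, 1092]);
translate([1808, 93, 106]) cube([94, 23, 1092]);
translate([2009, 93, 106]) cube([94, 23, 1092]);


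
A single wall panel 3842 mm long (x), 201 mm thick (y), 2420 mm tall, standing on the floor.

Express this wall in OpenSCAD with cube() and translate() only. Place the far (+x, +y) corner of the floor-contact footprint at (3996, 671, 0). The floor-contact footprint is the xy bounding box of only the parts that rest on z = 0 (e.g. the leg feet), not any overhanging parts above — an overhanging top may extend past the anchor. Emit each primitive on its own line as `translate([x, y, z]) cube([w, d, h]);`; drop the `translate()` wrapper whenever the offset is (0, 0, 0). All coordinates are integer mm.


translate([154, 470, 0]) cube([3842, 201, 2420]);


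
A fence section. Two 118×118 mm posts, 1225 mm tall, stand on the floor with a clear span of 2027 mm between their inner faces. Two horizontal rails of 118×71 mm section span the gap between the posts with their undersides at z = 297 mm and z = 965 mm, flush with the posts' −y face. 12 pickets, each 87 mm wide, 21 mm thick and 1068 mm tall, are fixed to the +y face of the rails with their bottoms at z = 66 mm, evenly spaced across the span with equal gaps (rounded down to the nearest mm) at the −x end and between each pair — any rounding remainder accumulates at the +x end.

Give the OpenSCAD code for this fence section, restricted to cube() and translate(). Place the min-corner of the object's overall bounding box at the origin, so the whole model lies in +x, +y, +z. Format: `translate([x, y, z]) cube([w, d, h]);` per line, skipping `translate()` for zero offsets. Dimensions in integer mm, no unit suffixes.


cube([118, 118, 1225]);
translate([2145, 0, 0]) cube([118, 118, 1225]);
translate([118, 0, 297]) cube([2027, 118, 71]);
translate([118, 0, 965]) cube([2027, 118, 71]);
translate([193, 118, 66]) cube([87, 21, 1068]);
translate([355, 118, 66]) cube([87, 21, 1068]);
translate([517, 118, 66]) cube([87, 21, 1068]);
translate([679, 118, 66]) cube([87, 21, 1068]);
translate([841, 118, 66]) cube([87, 21, 1068]);
translate([1003, 118, 66]) cube([87, 21, 1068]);
translate([1165, 118, 66]) cube([87, 21, 1068]);
translate([1327, 118, 66]) cube([87, 21, 1068]);
translate([1489, 118, 66]) cube([87, 21, 1068]);
translate([1651, 118, 66]) cube([87, 21, 1068]);
translate([1813, 118, 66]) cube([87, 21, 1068]);
translate([1975, 118, 66]) cube([87, 21, 1068]);


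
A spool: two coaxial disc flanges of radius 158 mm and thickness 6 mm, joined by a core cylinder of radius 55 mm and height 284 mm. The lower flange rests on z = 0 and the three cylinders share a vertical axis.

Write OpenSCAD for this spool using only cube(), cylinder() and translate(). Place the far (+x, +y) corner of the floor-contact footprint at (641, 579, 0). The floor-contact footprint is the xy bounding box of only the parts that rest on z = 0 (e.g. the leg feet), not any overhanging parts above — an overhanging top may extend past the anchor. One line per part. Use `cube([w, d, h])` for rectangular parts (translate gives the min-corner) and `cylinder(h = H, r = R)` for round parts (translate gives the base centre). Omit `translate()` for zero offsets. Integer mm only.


translate([483, 421, 0]) cylinder(h = 6, r = 158);
translate([483, 421, 6]) cylinder(h = 284, r = 55);
translate([483, 421, 290]) cylinder(h = 6, r = 158);


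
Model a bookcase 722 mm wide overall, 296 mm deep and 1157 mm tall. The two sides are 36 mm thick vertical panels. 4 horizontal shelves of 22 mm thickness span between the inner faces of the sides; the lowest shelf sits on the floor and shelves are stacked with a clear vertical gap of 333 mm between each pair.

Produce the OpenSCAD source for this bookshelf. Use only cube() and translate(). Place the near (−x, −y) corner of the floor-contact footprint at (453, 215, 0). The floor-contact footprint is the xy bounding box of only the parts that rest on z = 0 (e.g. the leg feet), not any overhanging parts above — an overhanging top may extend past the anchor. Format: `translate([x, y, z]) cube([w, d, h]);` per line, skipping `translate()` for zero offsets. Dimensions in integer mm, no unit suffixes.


translate([453, 215, 0]) cube([36, 296, 1157]);
translate([1139, 215, 0]) cube([36, 296, 1157]);
translate([489, 215, 0]) cube([650, 296, 22]);
translate([489, 215, 355]) cube([650, 296, 22]);
translate([489, 215, 710]) cube([650, 296, 22]);
translate([489, 215, 1065]) cube([650, 296, 22]);


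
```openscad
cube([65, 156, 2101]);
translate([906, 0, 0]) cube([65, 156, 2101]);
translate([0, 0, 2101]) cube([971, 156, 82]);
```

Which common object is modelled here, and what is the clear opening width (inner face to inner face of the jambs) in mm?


A door frame. The clear opening width is 841 mm.

Two 2101 mm tall posts with a header on top — a door frame. The left jamb is 65 mm wide at x = 0; the right jamb starts at x = 906. The clear opening is 906 − 65 = 841 mm.


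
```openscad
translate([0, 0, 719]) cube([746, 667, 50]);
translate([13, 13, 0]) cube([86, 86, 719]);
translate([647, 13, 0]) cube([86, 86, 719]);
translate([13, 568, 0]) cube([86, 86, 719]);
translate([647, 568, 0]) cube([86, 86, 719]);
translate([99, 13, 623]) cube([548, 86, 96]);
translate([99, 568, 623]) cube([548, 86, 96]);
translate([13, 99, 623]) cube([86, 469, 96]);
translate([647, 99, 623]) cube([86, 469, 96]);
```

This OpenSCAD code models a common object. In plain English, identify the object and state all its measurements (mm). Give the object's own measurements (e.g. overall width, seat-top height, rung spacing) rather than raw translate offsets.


A table: top 746 mm (x) × 667 mm (y), 50 mm thick, upper face at z = 769 mm, on four 86×86 mm square legs, each inset 13 mm from the nearest pair of top edges from z = 0 to the bottom of the top. Four apron rails, 86 mm thick and 96 mm tall, run between adjacent legs with their top edges flush with the underside of the top and their outer faces flush with the legs' outer faces.


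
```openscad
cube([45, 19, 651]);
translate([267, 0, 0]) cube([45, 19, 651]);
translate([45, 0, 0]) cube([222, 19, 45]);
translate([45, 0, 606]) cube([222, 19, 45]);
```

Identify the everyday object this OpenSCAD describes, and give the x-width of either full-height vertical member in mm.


A picture frame. The border width is 45 mm.

Four thin pieces enclosing a rectangular opening — a picture frame. The two full-height stiles are 651 mm tall; the top rail sits at z = 606 and is 45 mm tall, so the border above the opening is 651 − 606 = 45 mm, matching the stile x-width.


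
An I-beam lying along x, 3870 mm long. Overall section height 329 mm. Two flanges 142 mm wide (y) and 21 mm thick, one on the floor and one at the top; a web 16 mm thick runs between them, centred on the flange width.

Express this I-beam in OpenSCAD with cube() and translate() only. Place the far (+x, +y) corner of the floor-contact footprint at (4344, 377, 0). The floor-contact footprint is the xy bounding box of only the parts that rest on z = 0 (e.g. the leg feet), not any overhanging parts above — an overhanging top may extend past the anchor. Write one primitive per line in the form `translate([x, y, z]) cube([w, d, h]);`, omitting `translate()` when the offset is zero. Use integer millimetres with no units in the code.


translate([474, 235, 0]) cube([3870, 142, 21]);
translate([474, 298, 21]) cube([3870, 16, 287]);
translate([474, 235, 308]) cube([3870, 142, 21]);


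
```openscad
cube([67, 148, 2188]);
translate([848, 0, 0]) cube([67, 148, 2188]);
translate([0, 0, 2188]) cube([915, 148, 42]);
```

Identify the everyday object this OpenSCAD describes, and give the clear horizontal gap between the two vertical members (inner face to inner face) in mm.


A door frame. The clear opening width is 781 mm.

Two 2188 mm tall posts with a header on top — a door frame. The left jamb is 67 mm wide at x = 0; the right jamb starts at x = 848. The clear opening is 848 − 67 = 781 mm.


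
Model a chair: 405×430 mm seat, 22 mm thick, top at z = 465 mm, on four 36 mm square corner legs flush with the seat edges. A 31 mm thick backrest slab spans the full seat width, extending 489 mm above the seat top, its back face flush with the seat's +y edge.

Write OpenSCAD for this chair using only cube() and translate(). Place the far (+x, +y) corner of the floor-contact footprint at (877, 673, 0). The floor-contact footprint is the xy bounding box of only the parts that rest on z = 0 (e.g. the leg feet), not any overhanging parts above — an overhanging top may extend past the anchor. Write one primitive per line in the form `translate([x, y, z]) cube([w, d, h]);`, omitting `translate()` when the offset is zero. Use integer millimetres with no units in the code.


translate([472, 243, 443]) cube([405, 430, 22]);
translate([472, 243, 0]) cube([36, 36, 443]);
translate([841, 243, 0]) cube([36, 36, 443]);
translate([472, 637, 0]) cube([36, 36, 443]);
translate([841, 637, 0]) cube([36, 36, 443]);
translate([472, 642, 465]) cube([405, 31, 489]);


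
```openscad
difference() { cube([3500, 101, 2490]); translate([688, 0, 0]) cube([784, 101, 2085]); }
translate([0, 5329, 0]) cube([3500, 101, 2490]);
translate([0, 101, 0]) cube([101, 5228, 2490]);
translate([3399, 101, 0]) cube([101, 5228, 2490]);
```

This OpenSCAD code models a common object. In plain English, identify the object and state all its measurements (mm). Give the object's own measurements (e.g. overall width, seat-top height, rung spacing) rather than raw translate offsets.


A single room: four walls, each 2490 mm tall and 101 mm thick, enclosing an outside footprint 3500×5430 mm (x × y), no floor or roof. The front and back walls (−y and +y sides) run the full x-width; the side walls fit between their inner faces. A door opening 784 mm wide and 2085 mm tall is cut through the front wall from the floor up, its −x edge 688 mm from the wall's −x end.


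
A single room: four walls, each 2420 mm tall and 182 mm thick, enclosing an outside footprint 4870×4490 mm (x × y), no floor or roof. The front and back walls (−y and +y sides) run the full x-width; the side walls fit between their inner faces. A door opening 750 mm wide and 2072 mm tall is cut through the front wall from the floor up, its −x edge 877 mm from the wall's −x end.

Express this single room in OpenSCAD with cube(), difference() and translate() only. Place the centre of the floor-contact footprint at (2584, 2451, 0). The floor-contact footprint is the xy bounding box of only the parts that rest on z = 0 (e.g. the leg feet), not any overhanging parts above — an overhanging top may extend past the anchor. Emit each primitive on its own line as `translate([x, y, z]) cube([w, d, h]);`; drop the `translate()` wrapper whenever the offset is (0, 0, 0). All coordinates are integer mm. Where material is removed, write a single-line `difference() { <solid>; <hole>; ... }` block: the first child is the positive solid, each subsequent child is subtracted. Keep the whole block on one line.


difference() { translate([149, 206, 0]) cube([4870, 182, 2420]); translate([1026, 206, 0]) cube([750, 182, 2072]); }
translate([149, 4514, 0]) cube([4870, 182, 2420]);
translate([149, 388, 0]) cube([182, 4126, 2420]);
translate([4837, 388, 0]) cube([182, 4126, 2420]);


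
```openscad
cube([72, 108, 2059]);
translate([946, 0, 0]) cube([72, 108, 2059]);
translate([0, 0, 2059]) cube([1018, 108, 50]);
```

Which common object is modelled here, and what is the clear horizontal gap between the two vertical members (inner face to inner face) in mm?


A door frame. The clear opening width is 874 mm.

Two 2059 mm tall posts with a header on top — a door frame. The left jamb is 72 mm wide at x = 0; the right jamb starts at x = 946. The clear opening is 946 − 72 = 874 mm.


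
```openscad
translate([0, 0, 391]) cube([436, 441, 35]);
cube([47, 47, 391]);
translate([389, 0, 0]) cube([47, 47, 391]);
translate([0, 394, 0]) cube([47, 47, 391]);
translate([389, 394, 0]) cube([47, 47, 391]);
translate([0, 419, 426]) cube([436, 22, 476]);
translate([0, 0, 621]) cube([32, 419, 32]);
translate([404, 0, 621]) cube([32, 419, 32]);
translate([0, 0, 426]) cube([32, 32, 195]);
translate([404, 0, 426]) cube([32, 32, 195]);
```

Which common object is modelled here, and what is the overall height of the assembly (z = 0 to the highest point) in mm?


A chair. The overall height is 902 mm.

A slab on four corner posts with a tall panel at the back — a chair. The seat slab sits at z = 391 with thickness 35, and the 476 mm backrest starts at the seat top, so the overall height is 391 + 35 + 476 = 902 mm.


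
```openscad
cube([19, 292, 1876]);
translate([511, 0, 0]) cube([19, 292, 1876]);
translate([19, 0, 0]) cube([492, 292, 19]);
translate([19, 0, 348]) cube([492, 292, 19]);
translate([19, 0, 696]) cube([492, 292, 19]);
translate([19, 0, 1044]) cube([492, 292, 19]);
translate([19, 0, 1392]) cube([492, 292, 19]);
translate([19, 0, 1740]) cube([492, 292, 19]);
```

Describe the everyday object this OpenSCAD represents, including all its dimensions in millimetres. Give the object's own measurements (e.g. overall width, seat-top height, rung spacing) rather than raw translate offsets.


An open bookshelf. Two side panels, each 19 mm thick, 292 mm deep and 1876 mm tall, stand 530 mm apart (outside-to-outside). Between them sit 6 shelves, each 19 mm thick and 292 mm deep, spanning the full gap between the sides. The bottom shelf rests on the floor (its underside at z = 0) and the clear gap between one shelf's top and the next shelf's underside is 329 mm.


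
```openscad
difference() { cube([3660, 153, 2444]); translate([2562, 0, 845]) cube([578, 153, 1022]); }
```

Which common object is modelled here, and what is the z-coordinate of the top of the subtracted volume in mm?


A wall with a window opening. The window head height is 1867 mm.

A wall with a rectangular opening subtracted — a window. Sill at z = 845, opening 1022 mm tall, so the head is at 845 + 1022 = 1867 mm.


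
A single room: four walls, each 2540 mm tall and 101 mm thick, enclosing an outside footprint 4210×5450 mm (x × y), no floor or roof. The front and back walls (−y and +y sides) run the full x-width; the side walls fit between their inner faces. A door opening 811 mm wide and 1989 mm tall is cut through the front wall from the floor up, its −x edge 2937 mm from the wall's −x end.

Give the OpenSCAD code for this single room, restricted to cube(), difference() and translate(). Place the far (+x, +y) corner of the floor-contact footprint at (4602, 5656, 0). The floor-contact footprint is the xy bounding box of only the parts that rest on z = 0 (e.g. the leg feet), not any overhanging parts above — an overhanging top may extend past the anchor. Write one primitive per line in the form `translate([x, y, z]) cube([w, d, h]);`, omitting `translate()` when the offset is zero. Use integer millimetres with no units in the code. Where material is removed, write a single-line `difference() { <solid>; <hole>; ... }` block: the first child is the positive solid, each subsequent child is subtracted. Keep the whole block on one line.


difference() { translate([392, 206, 0]) cube([4210, 101, 2540]); translate([3329, 206, 0]) cube([811, 101, 1989]); }
translate([392, 5555, 0]) cube([4210, 101, 2540]);
translate([392, 307, 0]) cube([101, 5248, 2540]);
translate([4501, 307, 0]) cube([101, 5248, 2540]);


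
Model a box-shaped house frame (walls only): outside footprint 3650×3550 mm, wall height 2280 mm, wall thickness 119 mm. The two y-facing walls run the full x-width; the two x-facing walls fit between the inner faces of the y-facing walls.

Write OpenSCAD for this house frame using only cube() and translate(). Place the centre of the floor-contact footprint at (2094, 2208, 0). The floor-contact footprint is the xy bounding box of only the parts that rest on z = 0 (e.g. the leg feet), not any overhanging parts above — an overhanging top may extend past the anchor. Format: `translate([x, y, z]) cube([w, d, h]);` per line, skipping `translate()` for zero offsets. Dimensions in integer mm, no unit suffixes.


translate([269, 433, 0]) cube([3650, 119, 2280]);
translate([269, 3864, 0]) cube([3650, 119, 2280]);
translate([269, 552, 0]) cube([119, 3312, 2280]);
translate([3800, 552, 0]) cube([119, 3312, 2280]);


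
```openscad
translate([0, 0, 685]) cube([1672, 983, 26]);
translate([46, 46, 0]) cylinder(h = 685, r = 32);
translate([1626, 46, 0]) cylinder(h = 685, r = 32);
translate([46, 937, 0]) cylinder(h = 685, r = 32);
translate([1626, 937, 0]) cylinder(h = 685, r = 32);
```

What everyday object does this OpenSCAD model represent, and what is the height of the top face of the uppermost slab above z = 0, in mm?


A table. The table height is 711 mm.

A 1672×983×26 slab sits at z = 685 on four Ø64 mm round legs — a table. The top surface is at 685 + 26 = 711 mm.


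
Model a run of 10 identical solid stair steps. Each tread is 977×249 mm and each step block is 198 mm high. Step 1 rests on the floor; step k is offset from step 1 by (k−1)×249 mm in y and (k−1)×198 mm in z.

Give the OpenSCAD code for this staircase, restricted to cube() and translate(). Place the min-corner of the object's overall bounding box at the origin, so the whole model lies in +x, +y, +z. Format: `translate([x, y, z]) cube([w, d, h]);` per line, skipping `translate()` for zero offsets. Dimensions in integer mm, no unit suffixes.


cube([977, 249, 198]);
translate([0, 249, 198]) cube([977, 249, 198]);
translate([0, 498, 396]) cube([977, 249, 198]);
translate([0, 747, 594]) cube([977, 249, 198]);
translate([0, 996, 792]) cube([977, 249, 198]);
translate([0, 1245, 990]) cube([977, 249, 198]);
translate([0, 1494, 1188]) cube([977, 249, 198]);
translate([0, 1743, 1386]) cube([977, 249, 198]);
translate([0, 1992, 1584]) cube([977, 249, 198]);
translate([0, 2241, 1782]) cube([977, 249, 198]);


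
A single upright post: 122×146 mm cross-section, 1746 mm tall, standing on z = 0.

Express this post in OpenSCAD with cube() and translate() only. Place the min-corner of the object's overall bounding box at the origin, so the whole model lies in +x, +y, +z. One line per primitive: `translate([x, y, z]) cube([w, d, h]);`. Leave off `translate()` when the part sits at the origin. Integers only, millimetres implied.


cube([122, 146, 1746]);


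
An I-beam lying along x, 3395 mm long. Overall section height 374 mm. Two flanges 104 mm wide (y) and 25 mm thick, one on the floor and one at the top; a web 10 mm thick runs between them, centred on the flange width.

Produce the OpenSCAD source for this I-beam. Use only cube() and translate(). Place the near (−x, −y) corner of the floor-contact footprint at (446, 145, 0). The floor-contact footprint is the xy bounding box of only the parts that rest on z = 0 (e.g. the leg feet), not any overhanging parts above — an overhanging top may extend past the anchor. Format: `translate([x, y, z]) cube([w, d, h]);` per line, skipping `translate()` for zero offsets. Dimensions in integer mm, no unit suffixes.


translate([446, 145, 0]) cube([3395, 104, 25]);
translate([446, 192, 25]) cube([3395, 10, 324]);
translate([446, 145, 349]) cube([3395, 104, 25]);


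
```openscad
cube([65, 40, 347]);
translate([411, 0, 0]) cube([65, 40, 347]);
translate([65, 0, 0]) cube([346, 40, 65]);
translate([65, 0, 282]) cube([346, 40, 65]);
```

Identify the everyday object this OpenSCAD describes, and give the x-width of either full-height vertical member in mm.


A picture frame. The border width is 65 mm.

Four thin pieces enclosing a rectangular opening — a picture frame. The two full-height stiles are 347 mm tall; the top rail sits at z = 282 and is 65 mm tall, so the border above the opening is 347 − 282 = 65 mm, matching the stile x-width.


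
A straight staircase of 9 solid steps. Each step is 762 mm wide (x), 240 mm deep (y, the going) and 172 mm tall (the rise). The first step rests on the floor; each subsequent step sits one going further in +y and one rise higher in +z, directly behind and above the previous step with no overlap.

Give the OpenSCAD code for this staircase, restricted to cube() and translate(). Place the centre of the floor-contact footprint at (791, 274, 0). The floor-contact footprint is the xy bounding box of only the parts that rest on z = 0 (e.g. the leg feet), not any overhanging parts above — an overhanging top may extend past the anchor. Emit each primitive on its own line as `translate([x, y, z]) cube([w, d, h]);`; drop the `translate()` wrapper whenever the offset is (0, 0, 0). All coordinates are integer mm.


translate([410, 154, 0]) cube([762, 240, 172]);
translate([410, 394, 172]) cube([762, 240, 172]);
translate([410, 634, 344]) cube([762, 240, 172]);
translate([410, 874, 516]) cube([762, 240, 172]);
translate([410, 1114, 688]) cube([762, 240, 172]);
translate([410, 1354, 860]) cube([762, 240, 172]);
translate([410, 1594, 1032]) cube([762, 240, 172]);
translate([410, 1834, 1204]) cube([762, 240, 172]);
translate([410, 2074, 1376]) cube([762, 240, 172]);


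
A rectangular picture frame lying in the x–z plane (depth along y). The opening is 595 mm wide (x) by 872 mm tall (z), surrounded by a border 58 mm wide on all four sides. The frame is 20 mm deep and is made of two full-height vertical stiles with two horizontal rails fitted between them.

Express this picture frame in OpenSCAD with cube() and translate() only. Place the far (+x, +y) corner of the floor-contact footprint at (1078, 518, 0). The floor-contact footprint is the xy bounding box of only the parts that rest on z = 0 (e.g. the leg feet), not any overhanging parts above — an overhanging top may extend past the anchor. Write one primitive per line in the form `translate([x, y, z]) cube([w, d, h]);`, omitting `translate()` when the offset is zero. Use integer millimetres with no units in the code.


translate([367, 498, 0]) cube([58, 20, 988]);
translate([1020, 498, 0]) cube([58, 20, 988]);
translate([425, 498, 0]) cube([595, 20, 58]);
translate([425, 498, 930]) cube([595, 20, 58]);


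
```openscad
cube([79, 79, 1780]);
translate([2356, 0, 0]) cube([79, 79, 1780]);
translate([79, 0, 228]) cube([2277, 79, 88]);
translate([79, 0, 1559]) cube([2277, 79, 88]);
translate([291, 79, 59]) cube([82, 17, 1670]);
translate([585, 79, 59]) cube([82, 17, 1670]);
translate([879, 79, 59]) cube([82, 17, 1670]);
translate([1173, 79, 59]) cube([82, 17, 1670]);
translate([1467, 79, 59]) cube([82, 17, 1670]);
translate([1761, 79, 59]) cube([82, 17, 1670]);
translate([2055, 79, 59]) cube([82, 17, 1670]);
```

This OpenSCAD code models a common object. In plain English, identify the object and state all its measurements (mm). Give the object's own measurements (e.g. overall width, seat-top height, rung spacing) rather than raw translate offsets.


A fence section. Two 79×79 mm posts, 1780 mm tall, stand on the floor with a clear span of 2277 mm between their inner faces. Two horizontal rails of 79×88 mm section span the gap between the posts with their undersides at z = 228 mm and z = 1559 mm, flush with the posts' −y face. 7 pickets, each 82 mm wide, 17 mm thick and 1670 mm tall, are fixed to the +y face of the rails with their bottoms at z = 59 mm, spaced across the span with a 212 mm gap after the −x post and between neighbouring pickets, with 219 mm left before the +x post.


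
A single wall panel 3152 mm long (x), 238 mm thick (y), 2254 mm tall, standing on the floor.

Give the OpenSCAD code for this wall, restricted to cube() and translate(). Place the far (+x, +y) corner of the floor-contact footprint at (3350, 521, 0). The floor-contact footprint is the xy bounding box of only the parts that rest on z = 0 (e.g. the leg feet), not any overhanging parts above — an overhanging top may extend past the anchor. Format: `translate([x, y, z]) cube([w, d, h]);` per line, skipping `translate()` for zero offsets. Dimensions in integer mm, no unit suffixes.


translate([198, 283, 0]) cube([3152, 238, 2254]);


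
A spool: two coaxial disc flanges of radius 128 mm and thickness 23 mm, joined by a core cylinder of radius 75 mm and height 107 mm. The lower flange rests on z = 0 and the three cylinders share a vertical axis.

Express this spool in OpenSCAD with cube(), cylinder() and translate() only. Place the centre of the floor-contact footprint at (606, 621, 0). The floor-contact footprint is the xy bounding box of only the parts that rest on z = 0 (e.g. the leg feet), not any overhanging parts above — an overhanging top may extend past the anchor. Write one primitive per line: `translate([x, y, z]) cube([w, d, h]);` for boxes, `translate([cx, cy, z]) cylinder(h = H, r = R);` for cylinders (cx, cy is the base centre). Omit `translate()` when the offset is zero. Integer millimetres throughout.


translate([606, 621, 0]) cylinder(h = 23, r = 128);
translate([606, 621, 23]) cylinder(h = 107, r = 75);
translate([606, 621, 130]) cylinder(h = 23, r = 128);


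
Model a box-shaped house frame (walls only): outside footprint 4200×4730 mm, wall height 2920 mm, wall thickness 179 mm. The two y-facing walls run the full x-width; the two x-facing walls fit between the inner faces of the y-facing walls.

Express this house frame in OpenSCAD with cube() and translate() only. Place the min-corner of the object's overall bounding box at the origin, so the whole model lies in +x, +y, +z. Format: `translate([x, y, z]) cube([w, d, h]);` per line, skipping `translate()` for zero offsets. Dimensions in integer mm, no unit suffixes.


cube([4200, 179, 2920]);
translate([0, 4551, 0]) cube([4200, 179, 2920]);
translate([0, 179, 0]) cube([179, 4372, 2920]);
translate([4021, 179, 0]) cube([179, 4372, 2920]);


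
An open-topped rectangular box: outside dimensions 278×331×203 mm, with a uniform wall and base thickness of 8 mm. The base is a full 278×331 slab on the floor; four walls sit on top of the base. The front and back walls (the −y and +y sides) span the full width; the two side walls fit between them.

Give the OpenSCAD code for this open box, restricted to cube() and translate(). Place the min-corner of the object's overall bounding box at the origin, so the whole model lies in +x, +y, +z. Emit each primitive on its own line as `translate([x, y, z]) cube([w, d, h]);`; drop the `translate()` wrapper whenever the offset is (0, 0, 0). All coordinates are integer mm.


cube([278, 331, 8]);
translate([0, 0, 8]) cube([278, 8, 195]);
translate([0, 323, 8]) cube([278, 8, 195]);
translate([0, 8, 8]) cube([8, 315, 195]);
translate([270, 8, 8]) cube([8, 315, 195]);


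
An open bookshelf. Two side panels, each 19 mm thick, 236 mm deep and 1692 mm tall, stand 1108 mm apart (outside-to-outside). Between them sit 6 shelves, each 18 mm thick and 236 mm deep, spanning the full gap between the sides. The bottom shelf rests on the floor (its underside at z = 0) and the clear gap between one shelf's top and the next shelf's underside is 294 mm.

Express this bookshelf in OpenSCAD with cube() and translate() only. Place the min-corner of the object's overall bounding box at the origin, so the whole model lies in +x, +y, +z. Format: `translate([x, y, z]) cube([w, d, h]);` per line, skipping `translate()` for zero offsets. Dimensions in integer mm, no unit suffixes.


cube([19, 236, 1692]);
translate([1089, 0, 0]) cube([19, 236, 1692]);
translate([19, 0, 0]) cube([1070, 236, 18]);
translate([19, 0, 312]) cube([1070, 236, 18]);
translate([19, 0, 624]) cube([1070, 236, 18]);
translate([19, 0, 936]) cube([1070, 236, 18]);
translate([19, 0, 1248]) cube([1070, 236, 18]);
translate([19, 0, 1560]) cube([1070, 236, 18]);
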